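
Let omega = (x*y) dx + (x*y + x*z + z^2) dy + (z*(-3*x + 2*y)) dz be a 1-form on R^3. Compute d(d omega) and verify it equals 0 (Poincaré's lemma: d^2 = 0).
d(d omega) = 0

Step 1: d omega = sum_{i<j} (∂f_j/∂x_i - ∂f_i/∂x_j) dx_i ∧ dx_j:
  coeff of dx ∧ dy: -x + y + z
  coeff of dx ∧ dz: -3*z
  coeff of dy ∧ dz: -x
Step 2: Apply d again to each 2-form coefficient. The only possible 3-form in R^3 is dx ∧ dy ∧ dz, with coefficient
  ∂(coeff of dy∧dz)/∂x - ∂(coeff of dx∧dz)/∂y + ∂(coeff of dx∧dy)/∂z
  = ∂/∂x (-x) - ∂/∂y (-3*z) + ∂/∂z (-x + y + z).
Each of these terms simplifies to sums of mixed partials that cancel in pairs. The result is 0 (by equality of mixed partials for smooth functions — Schwarz / Clairaut).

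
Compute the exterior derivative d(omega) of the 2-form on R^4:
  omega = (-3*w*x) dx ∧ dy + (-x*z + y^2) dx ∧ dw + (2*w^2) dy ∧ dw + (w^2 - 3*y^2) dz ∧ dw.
d(omega) = (-3*x - 2*y) dx ∧ dy ∧ dw + (x) dx ∧ dz ∧ dw + (-6*y) dy ∧ dz ∧ dw

For a 2-form omega = sum_{i<j} g_{ij} dx_i ∧ dx_j, the exterior derivative is
  d(omega) = sum_{i<j} d(g_{ij}) ∧ dx_i ∧ dx_j = sum_{i<j, k} (∂g_{ij}/∂x_k) dx_k ∧ dx_i ∧ dx_j.
Expand each term, using dx_k ∧ dx_i ∧ dx_j = sgn(permutation) dx_{(a)} ∧ dx_{(b)} ∧ dx_{(c)} with (a < b < c) sorted:
  d(-3*w*x) includes (∂/∂w)(-3*w*x) dw = (-3*x) dw, which multiplied by dx ∧ dy gives (-3*x) dx ∧ dy ∧ dw
  d(-x*z + y^2) includes (∂/∂y)(-x*z + y^2) dy = (2*y) dy, which multiplied by dx ∧ dw gives (-2*y) dx ∧ dy ∧ dw
  d(-x*z + y^2) includes (∂/∂z)(-x*z + y^2) dz = (-x) dz, which multiplied by dx ∧ dw gives (x) dx ∧ dz ∧ dw
  d(w^2 - 3*y^2) includes (∂/∂y)(w^2 - 3*y^2) dy = (-6*y) dy, which multiplied by dz ∧ dw gives (-6*y) dy ∧ dz ∧ dw
Collecting like 3-forms: d(omega) = (-3*x - 2*y) dx ∧ dy ∧ dw + (x) dx ∧ dz ∧ dw + (-6*y) dy ∧ dz ∧ dw.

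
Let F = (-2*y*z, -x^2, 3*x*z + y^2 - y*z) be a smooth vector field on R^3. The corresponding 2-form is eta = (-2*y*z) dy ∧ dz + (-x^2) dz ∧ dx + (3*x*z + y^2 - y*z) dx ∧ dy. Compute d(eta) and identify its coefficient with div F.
d(eta) = (3*x - y) dx ∧ dy ∧ dz; div F = 3*x - y

For a 2-form in R^3 of the form above, applying d gives a 3-form with coefficient ∂P/∂x + ∂Q/∂y + ∂R/∂z:
  ∂P/∂x = 0
  ∂Q/∂y = 0
  ∂R/∂z = 3*x - y
Sum = 3*x - y, which is exactly div F.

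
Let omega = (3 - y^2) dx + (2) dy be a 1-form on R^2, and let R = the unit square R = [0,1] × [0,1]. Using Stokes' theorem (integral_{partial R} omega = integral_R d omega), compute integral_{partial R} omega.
integral_(partial R) omega = 1

Stokes: integral_partial_R omega = integral_R d omega with d omega = (∂Q/∂x - ∂P/∂y) dx ∧ dy.
  ∂Q/∂x = 0
  ∂P/∂y = -2*y
  integrand = ∂Q/∂x - ∂P/∂y = 2*y.
Integrating over R: integral_0^1 integral_0^1 (2*y) dx dy = 1.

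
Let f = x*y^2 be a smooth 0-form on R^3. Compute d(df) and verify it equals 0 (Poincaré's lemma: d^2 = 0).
d(df) = 0

Step 1: df = sum_i (∂f/∂x_i) dx_i = (y^2) dx + (2*x*y) dy + (0) dz.
Step 2: Apply d again. Using the 1-form formula, the coefficient of dx ∧ dy in d(df) is ∂^2 f/∂x ∂y - ∂^2 f/∂y ∂x = (2*y) - (2*y) = 0 (equality of mixed partials for smooth f).
Similarly for dx ∧ dz and dy ∧ dz — all coefficients vanish. So d(df) = 0.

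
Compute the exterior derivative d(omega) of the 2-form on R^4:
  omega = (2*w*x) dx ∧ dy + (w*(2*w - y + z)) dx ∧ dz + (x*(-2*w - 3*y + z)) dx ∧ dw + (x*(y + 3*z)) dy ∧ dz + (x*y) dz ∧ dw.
d(omega) = (5*x) dx ∧ dy ∧ dw + (w + y + 3*z) dx ∧ dy ∧ dz + (4*w - x + z) dx ∧ dz ∧ dw + (x) dy ∧ dz ∧ dw

For a 2-form omega = sum_{i<j} g_{ij} dx_i ∧ dx_j, the exterior derivative is
  d(omega) = sum_{i<j} d(g_{ij}) ∧ dx_i ∧ dx_j = sum_{i<j, k} (∂g_{ij}/∂x_k) dx_k ∧ dx_i ∧ dx_j.
Expand each term, using dx_k ∧ dx_i ∧ dx_j = sgn(permutation) dx_{(a)} ∧ dx_{(b)} ∧ dx_{(c)} with (a < b < c) sorted:
  d(2*w*x) includes (∂/∂w)(2*w*x) dw = (2*x) dw, which multiplied by dx ∧ dy gives (2*x) dx ∧ dy ∧ dw
  d(w*(2*w - y + z)) includes (∂/∂y)(w*(2*w - y + z)) dy = (-w) dy, which multiplied by dx ∧ dz gives (w) dx ∧ dy ∧ dz
  d(w*(2*w - y + z)) includes (∂/∂w)(w*(2*w - y + z)) dw = (4*w - y + z) dw, which multiplied by dx ∧ dz gives (4*w - y + z) dx ∧ dz ∧ dw
  d(x*(-2*w - 3*y + z)) includes (∂/∂y)(x*(-2*w - 3*y + z)) dy = (-3*x) dy, which multiplied by dx ∧ dw gives (3*x) dx ∧ dy ∧ dw
  d(x*(-2*w - 3*y + z)) includes (∂/∂z)(x*(-2*w - 3*y + z)) dz = (x) dz, which multiplied by dx ∧ dw gives (-x) dx ∧ dz ∧ dw
  d(x*(y + 3*z)) includes (∂/∂x)(x*(y + 3*z)) dx = (y + 3*z) dx, which multiplied by dy ∧ dz gives (y + 3*z) dx ∧ dy ∧ dz
  d(x*y) includes (∂/∂x)(x*y) dx = (y) dx, which multiplied by dz ∧ dw gives (y) dx ∧ dz ∧ dw
  d(x*y) includes (∂/∂y)(x*y) dy = (x) dy, which multiplied by dz ∧ dw gives (x) dy ∧ dz ∧ dw
Collecting like 3-forms: d(omega) = (5*x) dx ∧ dy ∧ dw + (w + y + 3*z) dx ∧ dy ∧ dz + (4*w - x + z) dx ∧ dz ∧ dw + (x) dy ∧ dz ∧ dw.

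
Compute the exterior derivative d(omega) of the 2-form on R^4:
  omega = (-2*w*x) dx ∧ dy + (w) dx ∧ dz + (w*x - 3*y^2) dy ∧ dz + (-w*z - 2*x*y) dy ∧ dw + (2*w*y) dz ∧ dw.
d(omega) = (-2*x - 2*y) dx ∧ dy ∧ dw + (1) dx ∧ dz ∧ dw + (w) dx ∧ dy ∧ dz + (3*w + x) dy ∧ dz ∧ dw

For a 2-form omega = sum_{i<j} g_{ij} dx_i ∧ dx_j, the exterior derivative is
  d(omega) = sum_{i<j} d(g_{ij}) ∧ dx_i ∧ dx_j = sum_{i<j, k} (∂g_{ij}/∂x_k) dx_k ∧ dx_i ∧ dx_j.
Expand each term, using dx_k ∧ dx_i ∧ dx_j = sgn(permutation) dx_{(a)} ∧ dx_{(b)} ∧ dx_{(c)} with (a < b < c) sorted:
  d(-2*w*x) includes (∂/∂w)(-2*w*x) dw = (-2*x) dw, which multiplied by dx ∧ dy gives (-2*x) dx ∧ dy ∧ dw
  d(w) includes (∂/∂w)(w) dw = (1) dw, which multiplied by dx ∧ dz gives (1) dx ∧ dz ∧ dw
  d(w*x - 3*y^2) includes (∂/∂x)(w*x - 3*y^2) dx = (w) dx, which multiplied by dy ∧ dz gives (w) dx ∧ dy ∧ dz
  d(w*x - 3*y^2) includes (∂/∂w)(w*x - 3*y^2) dw = (x) dw, which multiplied by dy ∧ dz gives (x) dy ∧ dz ∧ dw
  d(-w*z - 2*x*y) includes (∂/∂x)(-w*z - 2*x*y) dx = (-2*y) dx, which multiplied by dy ∧ dw gives (-2*y) dx ∧ dy ∧ dw
  d(-w*z - 2*x*y) includes (∂/∂z)(-w*z - 2*x*y) dz = (-w) dz, which multiplied by dy ∧ dw gives (w) dy ∧ dz ∧ dw
  d(2*w*y) includes (∂/∂y)(2*w*y) dy = (2*w) dy, which multiplied by dz ∧ dw gives (2*w) dy ∧ dz ∧ dw
Collecting like 3-forms: d(omega) = (-2*x - 2*y) dx ∧ dy ∧ dw + (1) dx ∧ dz ∧ dw + (w) dx ∧ dy ∧ dz + (3*w + x) dy ∧ dz ∧ dw.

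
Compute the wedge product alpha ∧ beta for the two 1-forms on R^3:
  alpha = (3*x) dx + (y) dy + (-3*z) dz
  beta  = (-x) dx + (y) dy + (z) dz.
alpha ∧ beta = (4*x*y) dx ∧ dy + (4*y*z) dy ∧ dz

Distribute the wedge, using dx_i ∧ dx_j = -dx_j ∧ dx_i and dx_i ∧ dx_i = 0. For each pair (i, j) with i < j, the coefficient of dx_i ∧ dx_j in alpha ∧ beta is (alpha_i * beta_j - alpha_j * beta_i). Collecting: alpha ∧ beta = (4*x*y) dx ∧ dy + (4*y*z) dy ∧ dz.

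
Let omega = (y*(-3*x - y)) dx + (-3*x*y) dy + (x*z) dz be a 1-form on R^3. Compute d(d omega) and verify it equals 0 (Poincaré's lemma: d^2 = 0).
d(d omega) = 0

Step 1: d omega = sum_{i<j} (∂f_j/∂x_i - ∂f_i/∂x_j) dx_i ∧ dx_j:
  coeff of dx ∧ dy: 3*x - y
  coeff of dx ∧ dz: z
  coeff of dy ∧ dz: 0
Step 2: Apply d again to each 2-form coefficient. The only possible 3-form in R^3 is dx ∧ dy ∧ dz, with coefficient
  ∂(coeff of dy∧dz)/∂x - ∂(coeff of dx∧dz)/∂y + ∂(coeff of dx∧dy)/∂z
  = ∂/∂x (0) - ∂/∂y (z) + ∂/∂z (3*x - y).
Each of these terms simplifies to sums of mixed partials that cancel in pairs. The result is 0 (by equality of mixed partials for smooth functions — Schwarz / Clairaut).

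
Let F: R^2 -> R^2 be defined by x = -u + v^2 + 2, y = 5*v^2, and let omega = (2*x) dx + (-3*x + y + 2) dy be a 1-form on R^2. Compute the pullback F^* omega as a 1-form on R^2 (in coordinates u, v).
F^* omega = (2*u - 2*v^2 - 4) du + (2*v*(13*u + 12*v^2 - 16)) dv

Using F^*(f dg) = (f ∘ F) d(g ∘ F), substitute each coordinate x_i by F_i(u, v) in f_i, and replace dx_i by d F_i = (∂F_i/∂u) du + (∂F_i/∂v) dv.
  For the x component: f_1(F) = -2*u + 2*v^2 + 4; d F_1 = (-1) du + (2*v) dv
  For the y component: f_2(F) = 3*u + 2*v^2 - 4; d F_2 = (0) du + (10*v) dv
Combining and collecting du, dv coefficients:
  coeff of du: 2*u - 2*v^2 - 4
  coeff of dv: 2*v*(13*u + 12*v^2 - 16)
F^* omega = (2*u - 2*v^2 - 4) du + (2*v*(13*u + 12*v^2 - 16)) dv.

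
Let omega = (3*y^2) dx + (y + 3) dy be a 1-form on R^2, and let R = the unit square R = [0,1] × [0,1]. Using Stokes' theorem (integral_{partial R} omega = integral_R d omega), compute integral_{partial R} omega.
integral_(partial R) omega = -3

Stokes: integral_partial_R omega = integral_R d omega with d omega = (∂Q/∂x - ∂P/∂y) dx ∧ dy.
  ∂Q/∂x = 0
  ∂P/∂y = 6*y
  integrand = ∂Q/∂x - ∂P/∂y = -6*y.
Integrating over R: integral_0^1 integral_0^1 (-6*y) dx dy = -3.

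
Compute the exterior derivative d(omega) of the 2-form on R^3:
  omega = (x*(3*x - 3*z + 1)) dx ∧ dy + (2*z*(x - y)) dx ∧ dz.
d(omega) = (-3*x + 2*z) dx ∧ dy ∧ dz

For a 2-form omega = sum_{i<j} g_{ij} dx_i ∧ dx_j, the exterior derivative is
  d(omega) = sum_{i<j} d(g_{ij}) ∧ dx_i ∧ dx_j = sum_{i<j, k} (∂g_{ij}/∂x_k) dx_k ∧ dx_i ∧ dx_j.
Expand each term, using dx_k ∧ dx_i ∧ dx_j = sgn(permutation) dx_{(a)} ∧ dx_{(b)} ∧ dx_{(c)} with (a < b < c) sorted:
  d(x*(3*x - 3*z + 1)) includes (∂/∂z)(x*(3*x - 3*z + 1)) dz = (-3*x) dz, which multiplied by dx ∧ dy gives (-3*x) dx ∧ dy ∧ dz
  d(2*z*(x - y)) includes (∂/∂y)(2*z*(x - y)) dy = (-2*z) dy, which multiplied by dx ∧ dz gives (2*z) dx ∧ dy ∧ dz
Collecting like 3-forms: d(omega) = (-3*x + 2*z) dx ∧ dy ∧ dz.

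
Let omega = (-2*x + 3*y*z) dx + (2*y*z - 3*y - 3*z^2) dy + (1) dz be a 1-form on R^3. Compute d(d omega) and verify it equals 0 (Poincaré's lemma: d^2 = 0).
d(d omega) = 0

Step 1: d omega = sum_{i<j} (∂f_j/∂x_i - ∂f_i/∂x_j) dx_i ∧ dx_j:
  coeff of dx ∧ dy: -3*z
  coeff of dx ∧ dz: -3*y
  coeff of dy ∧ dz: -2*y + 6*z
Step 2: Apply d again to each 2-form coefficient. The only possible 3-form in R^3 is dx ∧ dy ∧ dz, with coefficient
  ∂(coeff of dy∧dz)/∂x - ∂(coeff of dx∧dz)/∂y + ∂(coeff of dx∧dy)/∂z
  = ∂/∂x (-2*y + 6*z) - ∂/∂y (-3*y) + ∂/∂z (-3*z).
Each of these terms simplifies to sums of mixed partials that cancel in pairs. The result is 0 (by equality of mixed partials for smooth functions — Schwarz / Clairaut).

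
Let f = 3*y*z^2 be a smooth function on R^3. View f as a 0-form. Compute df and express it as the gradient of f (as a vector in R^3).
df = (0) dx + (3*z^2) dy + (6*y*z) dz; grad f = (0, 3*z^2, 6*y*z)

For a 0-form f, d f = (∂f/∂x) dx + (∂f/∂y) dy + (∂f/∂z) dz. The components of the vector representation are exactly the entries of grad f in Cartesian coordinates:
  ∂f/∂x = 0
  ∂f/∂y = 3*z^2
  ∂f/∂z = 6*y*z.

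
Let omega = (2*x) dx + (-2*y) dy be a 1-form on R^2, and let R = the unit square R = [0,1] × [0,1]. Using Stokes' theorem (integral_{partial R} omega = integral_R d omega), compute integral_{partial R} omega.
integral_(partial R) omega = 0

Stokes: integral_partial_R omega = integral_R d omega with d omega = (∂Q/∂x - ∂P/∂y) dx ∧ dy.
  ∂Q/∂x = 0
  ∂P/∂y = 0
  integrand = ∂Q/∂x - ∂P/∂y = 0.
Integrating over R: integral_0^1 integral_0^1 (0) dx dy = 0.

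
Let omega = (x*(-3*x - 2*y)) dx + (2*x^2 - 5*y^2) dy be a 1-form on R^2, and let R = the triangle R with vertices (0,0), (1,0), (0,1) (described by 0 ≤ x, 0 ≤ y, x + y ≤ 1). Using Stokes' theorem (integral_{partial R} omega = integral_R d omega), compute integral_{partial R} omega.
integral_(partial R) omega = 1

Stokes: integral_partial_R omega = integral_R d omega with d omega = (∂Q/∂x - ∂P/∂y) dx ∧ dy.
  ∂Q/∂x = 4*x
  ∂P/∂y = -2*x
  integrand = ∂Q/∂x - ∂P/∂y = 6*x.
Integrating over R: integral_0^1 integral_0^{1-x} (6*x) dy dx = 1.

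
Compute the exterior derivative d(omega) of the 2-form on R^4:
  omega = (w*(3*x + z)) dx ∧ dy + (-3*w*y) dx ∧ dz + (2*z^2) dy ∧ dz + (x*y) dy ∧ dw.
d(omega) = (4*w) dx ∧ dy ∧ dz + (3*x + y + z) dx ∧ dy ∧ dw + (-3*y) dx ∧ dz ∧ dw

For a 2-form omega = sum_{i<j} g_{ij} dx_i ∧ dx_j, the exterior derivative is
  d(omega) = sum_{i<j} d(g_{ij}) ∧ dx_i ∧ dx_j = sum_{i<j, k} (∂g_{ij}/∂x_k) dx_k ∧ dx_i ∧ dx_j.
Expand each term, using dx_k ∧ dx_i ∧ dx_j = sgn(permutation) dx_{(a)} ∧ dx_{(b)} ∧ dx_{(c)} with (a < b < c) sorted:
  d(w*(3*x + z)) includes (∂/∂z)(w*(3*x + z)) dz = (w) dz, which multiplied by dx ∧ dy gives (w) dx ∧ dy ∧ dz
  d(w*(3*x + z)) includes (∂/∂w)(w*(3*x + z)) dw = (3*x + z) dw, which multiplied by dx ∧ dy gives (3*x + z) dx ∧ dy ∧ dw
  d(-3*w*y) includes (∂/∂y)(-3*w*y) dy = (-3*w) dy, which multiplied by dx ∧ dz gives (3*w) dx ∧ dy ∧ dz
  d(-3*w*y) includes (∂/∂w)(-3*w*y) dw = (-3*y) dw, which multiplied by dx ∧ dz gives (-3*y) dx ∧ dz ∧ dw
  d(x*y) includes (∂/∂x)(x*y) dx = (y) dx, which multiplied by dy ∧ dw gives (y) dx ∧ dy ∧ dw
Collecting like 3-forms: d(omega) = (4*w) dx ∧ dy ∧ dz + (3*x + y + z) dx ∧ dy ∧ dw + (-3*y) dx ∧ dz ∧ dw.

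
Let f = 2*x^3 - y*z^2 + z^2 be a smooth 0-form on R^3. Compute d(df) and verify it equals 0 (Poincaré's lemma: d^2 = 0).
d(df) = 0

Step 1: df = sum_i (∂f/∂x_i) dx_i = (6*x^2) dx + (-z^2) dy + (2*z*(1 - y)) dz.
Step 2: Apply d again. Using the 1-form formula, the coefficient of dx ∧ dy in d(df) is ∂^2 f/∂x ∂y - ∂^2 f/∂y ∂x = (0) - (0) = 0 (equality of mixed partials for smooth f).
Similarly for dx ∧ dz and dy ∧ dz — all coefficients vanish. So d(df) = 0.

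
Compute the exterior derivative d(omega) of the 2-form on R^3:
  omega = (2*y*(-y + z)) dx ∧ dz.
d(omega) = (4*y - 2*z) dx ∧ dy ∧ dz

For a 2-form omega = sum_{i<j} g_{ij} dx_i ∧ dx_j, the exterior derivative is
  d(omega) = sum_{i<j} d(g_{ij}) ∧ dx_i ∧ dx_j = sum_{i<j, k} (∂g_{ij}/∂x_k) dx_k ∧ dx_i ∧ dx_j.
Expand each term, using dx_k ∧ dx_i ∧ dx_j = sgn(permutation) dx_{(a)} ∧ dx_{(b)} ∧ dx_{(c)} with (a < b < c) sorted:
  d(2*y*(-y + z)) includes (∂/∂y)(2*y*(-y + z)) dy = (-4*y + 2*z) dy, which multiplied by dx ∧ dz gives (4*y - 2*z) dx ∧ dy ∧ dz
Collecting like 3-forms: d(omega) = (4*y - 2*z) dx ∧ dy ∧ dz.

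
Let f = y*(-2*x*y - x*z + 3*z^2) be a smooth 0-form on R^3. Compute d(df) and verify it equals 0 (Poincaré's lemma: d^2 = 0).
d(df) = 0

Step 1: df = sum_i (∂f/∂x_i) dx_i = (y*(-2*y - z)) dx + (-4*x*y - x*z + 3*z^2) dy + (y*(-x + 6*z)) dz.
Step 2: Apply d again. Using the 1-form formula, the coefficient of dx ∧ dy in d(df) is ∂^2 f/∂x ∂y - ∂^2 f/∂y ∂x = (-4*y - z) - (-4*y - z) = 0 (equality of mixed partials for smooth f).
Similarly for dx ∧ dz and dy ∧ dz — all coefficients vanish. So d(df) = 0.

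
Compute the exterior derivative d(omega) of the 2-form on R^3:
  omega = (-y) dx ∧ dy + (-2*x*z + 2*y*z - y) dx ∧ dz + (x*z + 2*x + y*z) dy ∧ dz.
d(omega) = (3 - z) dx ∧ dy ∧ dz

For a 2-form omega = sum_{i<j} g_{ij} dx_i ∧ dx_j, the exterior derivative is
  d(omega) = sum_{i<j} d(g_{ij}) ∧ dx_i ∧ dx_j = sum_{i<j, k} (∂g_{ij}/∂x_k) dx_k ∧ dx_i ∧ dx_j.
Expand each term, using dx_k ∧ dx_i ∧ dx_j = sgn(permutation) dx_{(a)} ∧ dx_{(b)} ∧ dx_{(c)} with (a < b < c) sorted:
  d(-2*x*z + 2*y*z - y) includes (∂/∂y)(-2*x*z + 2*y*z - y) dy = (2*z - 1) dy, which multiplied by dx ∧ dz gives (1 - 2*z) dx ∧ dy ∧ dz
  d(x*z + 2*x + y*z) includes (∂/∂x)(x*z + 2*x + y*z) dx = (z + 2) dx, which multiplied by dy ∧ dz gives (z + 2) dx ∧ dy ∧ dz
Collecting like 3-forms: d(omega) = (3 - z) dx ∧ dy ∧ dz.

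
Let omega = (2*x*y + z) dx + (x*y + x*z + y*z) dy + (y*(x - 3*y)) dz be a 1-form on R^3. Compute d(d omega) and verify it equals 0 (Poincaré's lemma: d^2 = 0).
d(d omega) = 0

Step 1: d omega = sum_{i<j} (∂f_j/∂x_i - ∂f_i/∂x_j) dx_i ∧ dx_j:
  coeff of dx ∧ dy: -2*x + y + z
  coeff of dx ∧ dz: y - 1
  coeff of dy ∧ dz: -7*y
Step 2: Apply d again to each 2-form coefficient. The only possible 3-form in R^3 is dx ∧ dy ∧ dz, with coefficient
  ∂(coeff of dy∧dz)/∂x - ∂(coeff of dx∧dz)/∂y + ∂(coeff of dx∧dy)/∂z
  = ∂/∂x (-7*y) - ∂/∂y (y - 1) + ∂/∂z (-2*x + y + z).
Each of these terms simplifies to sums of mixed partials that cancel in pairs. The result is 0 (by equality of mixed partials for smooth functions — Schwarz / Clairaut).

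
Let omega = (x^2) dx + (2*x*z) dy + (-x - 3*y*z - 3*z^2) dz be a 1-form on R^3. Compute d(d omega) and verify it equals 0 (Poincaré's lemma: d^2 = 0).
d(d omega) = 0

Step 1: d omega = sum_{i<j} (∂f_j/∂x_i - ∂f_i/∂x_j) dx_i ∧ dx_j:
  coeff of dx ∧ dy: 2*z
  coeff of dx ∧ dz: -1
  coeff of dy ∧ dz: -2*x - 3*z
Step 2: Apply d again to each 2-form coefficient. The only possible 3-form in R^3 is dx ∧ dy ∧ dz, with coefficient
  ∂(coeff of dy∧dz)/∂x - ∂(coeff of dx∧dz)/∂y + ∂(coeff of dx∧dy)/∂z
  = ∂/∂x (-2*x - 3*z) - ∂/∂y (-1) + ∂/∂z (2*z).
Each of these terms simplifies to sums of mixed partials that cancel in pairs. The result is 0 (by equality of mixed partials for smooth functions — Schwarz / Clairaut).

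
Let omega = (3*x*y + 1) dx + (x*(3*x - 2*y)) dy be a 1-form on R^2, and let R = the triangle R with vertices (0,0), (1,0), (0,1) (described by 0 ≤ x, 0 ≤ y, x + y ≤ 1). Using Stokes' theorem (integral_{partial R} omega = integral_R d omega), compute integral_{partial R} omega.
integral_(partial R) omega = 1/6

Stokes: integral_partial_R omega = integral_R d omega with d omega = (∂Q/∂x - ∂P/∂y) dx ∧ dy.
  ∂Q/∂x = 6*x - 2*y
  ∂P/∂y = 3*x
  integrand = ∂Q/∂x - ∂P/∂y = 3*x - 2*y.
Integrating over R: integral_0^1 integral_0^{1-x} (3*x - 2*y) dy dx = 1/6.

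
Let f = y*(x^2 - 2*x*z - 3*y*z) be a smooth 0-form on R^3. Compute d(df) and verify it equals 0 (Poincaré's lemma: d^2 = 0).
d(df) = 0

Step 1: df = sum_i (∂f/∂x_i) dx_i = (2*y*(x - z)) dx + (x^2 - 2*x*z - 6*y*z) dy + (y*(-2*x - 3*y)) dz.
Step 2: Apply d again. Using the 1-form formula, the coefficient of dx ∧ dy in d(df) is ∂^2 f/∂x ∂y - ∂^2 f/∂y ∂x = (2*x - 2*z) - (2*x - 2*z) = 0 (equality of mixed partials for smooth f).
Similarly for dx ∧ dz and dy ∧ dz — all coefficients vanish. So d(df) = 0.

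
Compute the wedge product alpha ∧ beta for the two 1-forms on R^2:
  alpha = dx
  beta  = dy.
alpha ∧ beta = (1) dx ∧ dy

Distribute the wedge, using dx_i ∧ dx_j = -dx_j ∧ dx_i and dx_i ∧ dx_i = 0. For each pair (i, j) with i < j, the coefficient of dx_i ∧ dx_j in alpha ∧ beta is (alpha_i * beta_j - alpha_j * beta_i). Collecting: alpha ∧ beta = (1) dx ∧ dy.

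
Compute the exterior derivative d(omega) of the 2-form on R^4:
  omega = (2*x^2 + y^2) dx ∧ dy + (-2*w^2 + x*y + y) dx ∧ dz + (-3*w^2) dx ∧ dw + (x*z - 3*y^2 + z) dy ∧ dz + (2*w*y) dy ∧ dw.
d(omega) = (-x + z - 1) dx ∧ dy ∧ dz + (-4*w) dx ∧ dz ∧ dw

For a 2-form omega = sum_{i<j} g_{ij} dx_i ∧ dx_j, the exterior derivative is
  d(omega) = sum_{i<j} d(g_{ij}) ∧ dx_i ∧ dx_j = sum_{i<j, k} (∂g_{ij}/∂x_k) dx_k ∧ dx_i ∧ dx_j.
Expand each term, using dx_k ∧ dx_i ∧ dx_j = sgn(permutation) dx_{(a)} ∧ dx_{(b)} ∧ dx_{(c)} with (a < b < c) sorted:
  d(-2*w^2 + x*y + y) includes (∂/∂y)(-2*w^2 + x*y + y) dy = (x + 1) dy, which multiplied by dx ∧ dz gives (-x - 1) dx ∧ dy ∧ dz
  d(-2*w^2 + x*y + y) includes (∂/∂w)(-2*w^2 + x*y + y) dw = (-4*w) dw, which multiplied by dx ∧ dz gives (-4*w) dx ∧ dz ∧ dw
  d(x*z - 3*y^2 + z) includes (∂/∂x)(x*z - 3*y^2 + z) dx = (z) dx, which multiplied by dy ∧ dz gives (z) dx ∧ dy ∧ dz
Collecting like 3-forms: d(omega) = (-x + z - 1) dx ∧ dy ∧ dz + (-4*w) dx ∧ dz ∧ dw.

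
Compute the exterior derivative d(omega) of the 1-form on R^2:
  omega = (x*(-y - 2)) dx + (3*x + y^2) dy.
d(omega) = (x + 3) dx ∧ dy

For a 1-form omega = sum_i f_i dx_i, the exterior derivative is
  d(omega) = sum_{i < j} (∂f_j/∂x_i - ∂f_i/∂x_j) dx_i ∧ dx_j.
  coefficient of dx ∧ dy: ∂f_2/∂x - ∂f_1/∂y = ∂(3*x + y^2)/∂x - ∂(x*(-y - 2))/∂y = x + 3
Assembling: d(omega) = (x + 3) dx ∧ dy.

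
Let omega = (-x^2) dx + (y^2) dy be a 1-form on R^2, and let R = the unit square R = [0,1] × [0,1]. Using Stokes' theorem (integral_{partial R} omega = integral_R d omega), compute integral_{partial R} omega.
integral_(partial R) omega = 0

Stokes: integral_partial_R omega = integral_R d omega with d omega = (∂Q/∂x - ∂P/∂y) dx ∧ dy.
  ∂Q/∂x = 0
  ∂P/∂y = 0
  integrand = ∂Q/∂x - ∂P/∂y = 0.
Integrating over R: integral_0^1 integral_0^1 (0) dx dy = 0.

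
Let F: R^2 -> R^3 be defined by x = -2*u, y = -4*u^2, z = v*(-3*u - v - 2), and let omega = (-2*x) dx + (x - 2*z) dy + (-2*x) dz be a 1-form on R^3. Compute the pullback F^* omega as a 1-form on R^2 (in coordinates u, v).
F^* omega = (4*u*(-12*u*v + 4*u - 4*v^2 - 11*v - 2)) du + (4*u*(-3*u - 2*v - 2)) dv

Using F^*(f dg) = (f ∘ F) d(g ∘ F), substitute each coordinate x_i by F_i(u, v) in f_i, and replace dx_i by d F_i = (∂F_i/∂u) du + (∂F_i/∂v) dv.
  For the x component: f_1(F) = 4*u; d F_1 = (-2) du + (0) dv
  For the y component: f_2(F) = 6*u*v - 2*u + 2*v^2 + 4*v; d F_2 = (-8*u) du + (0) dv
  For the z component: f_3(F) = 4*u; d F_3 = (-3*v) du + (-3*u - 2*v - 2) dv
Combining and collecting du, dv coefficients:
  coeff of du: 4*u*(-12*u*v + 4*u - 4*v^2 - 11*v - 2)
  coeff of dv: 4*u*(-3*u - 2*v - 2)
F^* omega = (4*u*(-12*u*v + 4*u - 4*v^2 - 11*v - 2)) du + (4*u*(-3*u - 2*v - 2)) dv.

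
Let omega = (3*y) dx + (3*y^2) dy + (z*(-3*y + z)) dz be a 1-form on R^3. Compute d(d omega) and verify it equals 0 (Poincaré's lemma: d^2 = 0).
d(d omega) = 0

Step 1: d omega = sum_{i<j} (∂f_j/∂x_i - ∂f_i/∂x_j) dx_i ∧ dx_j:
  coeff of dx ∧ dy: -3
  coeff of dx ∧ dz: 0
  coeff of dy ∧ dz: -3*z
Step 2: Apply d again to each 2-form coefficient. The only possible 3-form in R^3 is dx ∧ dy ∧ dz, with coefficient
  ∂(coeff of dy∧dz)/∂x - ∂(coeff of dx∧dz)/∂y + ∂(coeff of dx∧dy)/∂z
  = ∂/∂x (-3*z) - ∂/∂y (0) + ∂/∂z (-3).
Each of these terms simplifies to sums of mixed partials that cancel in pairs. The result is 0 (by equality of mixed partials for smooth functions — Schwarz / Clairaut).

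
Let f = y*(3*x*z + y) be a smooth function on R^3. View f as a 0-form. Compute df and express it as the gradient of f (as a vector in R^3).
df = (3*y*z) dx + (3*x*z + 2*y) dy + (3*x*y) dz; grad f = (3*y*z, 3*x*z + 2*y, 3*x*y)

For a 0-form f, d f = (∂f/∂x) dx + (∂f/∂y) dy + (∂f/∂z) dz. The components of the vector representation are exactly the entries of grad f in Cartesian coordinates:
  ∂f/∂x = 3*y*z
  ∂f/∂y = 3*x*z + 2*y
  ∂f/∂z = 3*x*y.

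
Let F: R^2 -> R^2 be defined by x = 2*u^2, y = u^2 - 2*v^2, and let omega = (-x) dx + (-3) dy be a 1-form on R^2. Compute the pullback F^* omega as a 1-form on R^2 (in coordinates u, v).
F^* omega = (-8*u^3 - 6*u) du + (12*v) dv

Using F^*(f dg) = (f ∘ F) d(g ∘ F), substitute each coordinate x_i by F_i(u, v) in f_i, and replace dx_i by d F_i = (∂F_i/∂u) du + (∂F_i/∂v) dv.
  For the x component: f_1(F) = -2*u^2; d F_1 = (4*u) du + (0) dv
  For the y component: f_2(F) = -3; d F_2 = (2*u) du + (-4*v) dv
Combining and collecting du, dv coefficients:
  coeff of du: -8*u^3 - 6*u
  coeff of dv: 12*v
F^* omega = (-8*u^3 - 6*u) du + (12*v) dv.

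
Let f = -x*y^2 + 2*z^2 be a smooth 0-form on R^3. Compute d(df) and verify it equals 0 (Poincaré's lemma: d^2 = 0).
d(df) = 0

Step 1: df = sum_i (∂f/∂x_i) dx_i = (-y^2) dx + (-2*x*y) dy + (4*z) dz.
Step 2: Apply d again. Using the 1-form formula, the coefficient of dx ∧ dy in d(df) is ∂^2 f/∂x ∂y - ∂^2 f/∂y ∂x = (-2*y) - (-2*y) = 0 (equality of mixed partials for smooth f).
Similarly for dx ∧ dz and dy ∧ dz — all coefficients vanish. So d(df) = 0.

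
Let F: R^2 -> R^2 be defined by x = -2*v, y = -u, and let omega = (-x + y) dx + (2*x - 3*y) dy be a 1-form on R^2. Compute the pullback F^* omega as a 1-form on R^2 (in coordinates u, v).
F^* omega = (-3*u + 4*v) du + (2*u - 4*v) dv

Using F^*(f dg) = (f ∘ F) d(g ∘ F), substitute each coordinate x_i by F_i(u, v) in f_i, and replace dx_i by d F_i = (∂F_i/∂u) du + (∂F_i/∂v) dv.
  For the x component: f_1(F) = -u + 2*v; d F_1 = (0) du + (-2) dv
  For the y component: f_2(F) = 3*u - 4*v; d F_2 = (-1) du + (0) dv
Combining and collecting du, dv coefficients:
  coeff of du: -3*u + 4*v
  coeff of dv: 2*u - 4*v
F^* omega = (-3*u + 4*v) du + (2*u - 4*v) dv.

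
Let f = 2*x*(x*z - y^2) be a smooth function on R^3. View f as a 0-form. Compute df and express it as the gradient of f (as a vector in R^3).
df = (4*x*z - 2*y^2) dx + (-4*x*y) dy + (2*x^2) dz; grad f = (4*x*z - 2*y^2, -4*x*y, 2*x^2)

For a 0-form f, d f = (∂f/∂x) dx + (∂f/∂y) dy + (∂f/∂z) dz. The components of the vector representation are exactly the entries of grad f in Cartesian coordinates:
  ∂f/∂x = 4*x*z - 2*y^2
  ∂f/∂y = -4*x*y
  ∂f/∂z = 2*x^2.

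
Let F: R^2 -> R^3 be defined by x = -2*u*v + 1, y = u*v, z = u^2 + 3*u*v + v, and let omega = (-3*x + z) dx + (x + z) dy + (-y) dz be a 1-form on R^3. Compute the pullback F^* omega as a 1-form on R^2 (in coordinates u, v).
F^* omega = (v*(-3*u^2 - 20*u*v - v + 7)) du + (u*(-u^2 - 20*u*v - 2*v + 7)) dv

Using F^*(f dg) = (f ∘ F) d(g ∘ F), substitute each coordinate x_i by F_i(u, v) in f_i, and replace dx_i by d F_i = (∂F_i/∂u) du + (∂F_i/∂v) dv.
  For the x component: f_1(F) = u^2 + 9*u*v + v - 3; d F_1 = (-2*v) du + (-2*u) dv
  For the y component: f_2(F) = u^2 + u*v + v + 1; d F_2 = (v) du + (u) dv
  For the z component: f_3(F) = -u*v; d F_3 = (2*u + 3*v) du + (3*u + 1) dv
Combining and collecting du, dv coefficients:
  coeff of du: v*(-3*u^2 - 20*u*v - v + 7)
  coeff of dv: u*(-u^2 - 20*u*v - 2*v + 7)
F^* omega = (v*(-3*u^2 - 20*u*v - v + 7)) du + (u*(-u^2 - 20*u*v - 2*v + 7)) dv.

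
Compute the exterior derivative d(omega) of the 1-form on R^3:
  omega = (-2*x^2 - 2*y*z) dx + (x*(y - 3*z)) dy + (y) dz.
d(omega) = (y - z) dx ∧ dy + (2*y) dx ∧ dz + (3*x + 1) dy ∧ dz

For a 1-form omega = sum_i f_i dx_i, the exterior derivative is
  d(omega) = sum_{i < j} (∂f_j/∂x_i - ∂f_i/∂x_j) dx_i ∧ dx_j.
  coefficient of dx ∧ dy: ∂f_2/∂x - ∂f_1/∂y = ∂(x*(y - 3*z))/∂x - ∂(-2*x^2 - 2*y*z)/∂y = y - z
  coefficient of dx ∧ dz: ∂f_3/∂x - ∂f_1/∂z = ∂(y)/∂x - ∂(-2*x^2 - 2*y*z)/∂z = 2*y
  coefficient of dy ∧ dz: ∂f_3/∂y - ∂f_2/∂z = ∂(y)/∂y - ∂(x*(y - 3*z))/∂z = 3*x + 1
Assembling: d(omega) = (y - z) dx ∧ dy + (2*y) dx ∧ dz + (3*x + 1) dy ∧ dz.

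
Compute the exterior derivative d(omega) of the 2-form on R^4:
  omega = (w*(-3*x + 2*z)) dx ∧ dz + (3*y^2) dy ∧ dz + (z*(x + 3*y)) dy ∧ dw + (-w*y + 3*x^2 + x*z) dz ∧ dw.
d(omega) = (3*x + 3*z) dx ∧ dz ∧ dw + (z) dx ∧ dy ∧ dw + (-w - x - 3*y) dy ∧ dz ∧ dw

For a 2-form omega = sum_{i<j} g_{ij} dx_i ∧ dx_j, the exterior derivative is
  d(omega) = sum_{i<j} d(g_{ij}) ∧ dx_i ∧ dx_j = sum_{i<j, k} (∂g_{ij}/∂x_k) dx_k ∧ dx_i ∧ dx_j.
Expand each term, using dx_k ∧ dx_i ∧ dx_j = sgn(permutation) dx_{(a)} ∧ dx_{(b)} ∧ dx_{(c)} with (a < b < c) sorted:
  d(w*(-3*x + 2*z)) includes (∂/∂w)(w*(-3*x + 2*z)) dw = (-3*x + 2*z) dw, which multiplied by dx ∧ dz gives (-3*x + 2*z) dx ∧ dz ∧ dw
  d(z*(x + 3*y)) includes (∂/∂x)(z*(x + 3*y)) dx = (z) dx, which multiplied by dy ∧ dw gives (z) dx ∧ dy ∧ dw
  d(z*(x + 3*y)) includes (∂/∂z)(z*(x + 3*y)) dz = (x + 3*y) dz, which multiplied by dy ∧ dw gives (-x - 3*y) dy ∧ dz ∧ dw
  d(-w*y + 3*x^2 + x*z) includes (∂/∂x)(-w*y + 3*x^2 + x*z) dx = (6*x + z) dx, which multiplied by dz ∧ dw gives (6*x + z) dx ∧ dz ∧ dw
  d(-w*y + 3*x^2 + x*z) includes (∂/∂y)(-w*y + 3*x^2 + x*z) dy = (-w) dy, which multiplied by dz ∧ dw gives (-w) dy ∧ dz ∧ dw
Collecting like 3-forms: d(omega) = (3*x + 3*z) dx ∧ dz ∧ dw + (z) dx ∧ dy ∧ dw + (-w - x - 3*y) dy ∧ dz ∧ dw.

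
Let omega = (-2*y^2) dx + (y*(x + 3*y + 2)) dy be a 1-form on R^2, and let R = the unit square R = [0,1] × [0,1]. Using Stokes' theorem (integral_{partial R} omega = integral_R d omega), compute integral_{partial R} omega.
integral_(partial R) omega = 5/2

Stokes: integral_partial_R omega = integral_R d omega with d omega = (∂Q/∂x - ∂P/∂y) dx ∧ dy.
  ∂Q/∂x = y
  ∂P/∂y = -4*y
  integrand = ∂Q/∂x - ∂P/∂y = 5*y.
Integrating over R: integral_0^1 integral_0^1 (5*y) dx dy = 5/2.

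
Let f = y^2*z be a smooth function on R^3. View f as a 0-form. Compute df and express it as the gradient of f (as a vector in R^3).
df = (0) dx + (2*y*z) dy + (y^2) dz; grad f = (0, 2*y*z, y^2)

For a 0-form f, d f = (∂f/∂x) dx + (∂f/∂y) dy + (∂f/∂z) dz. The components of the vector representation are exactly the entries of grad f in Cartesian coordinates:
  ∂f/∂x = 0
  ∂f/∂y = 2*y*z
  ∂f/∂z = y^2.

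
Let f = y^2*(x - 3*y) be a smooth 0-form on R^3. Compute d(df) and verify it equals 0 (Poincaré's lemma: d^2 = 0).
d(df) = 0

Step 1: df = sum_i (∂f/∂x_i) dx_i = (y^2) dx + (y*(2*x - 9*y)) dy + (0) dz.
Step 2: Apply d again. Using the 1-form formula, the coefficient of dx ∧ dy in d(df) is ∂^2 f/∂x ∂y - ∂^2 f/∂y ∂x = (2*y) - (2*y) = 0 (equality of mixed partials for smooth f).
Similarly for dx ∧ dz and dy ∧ dz — all coefficients vanish. So d(df) = 0.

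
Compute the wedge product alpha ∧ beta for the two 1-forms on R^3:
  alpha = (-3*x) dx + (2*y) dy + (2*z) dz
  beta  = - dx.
alpha ∧ beta = (2*y) dx ∧ dy + (2*z) dx ∧ dz

Distribute the wedge, using dx_i ∧ dx_j = -dx_j ∧ dx_i and dx_i ∧ dx_i = 0. For each pair (i, j) with i < j, the coefficient of dx_i ∧ dx_j in alpha ∧ beta is (alpha_i * beta_j - alpha_j * beta_i). Collecting: alpha ∧ beta = (2*y) dx ∧ dy + (2*z) dx ∧ dz.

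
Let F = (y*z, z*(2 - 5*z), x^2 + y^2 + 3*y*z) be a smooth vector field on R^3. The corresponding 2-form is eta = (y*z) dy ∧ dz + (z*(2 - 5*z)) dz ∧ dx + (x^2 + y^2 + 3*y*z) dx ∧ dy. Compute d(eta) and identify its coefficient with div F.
d(eta) = (3*y) dx ∧ dy ∧ dz; div F = 3*y

For a 2-form in R^3 of the form above, applying d gives a 3-form with coefficient ∂P/∂x + ∂Q/∂y + ∂R/∂z:
  ∂P/∂x = 0
  ∂Q/∂y = 0
  ∂R/∂z = 3*y
Sum = 3*y, which is exactly div F.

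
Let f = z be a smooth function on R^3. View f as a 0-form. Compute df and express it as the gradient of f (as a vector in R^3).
df = (0) dx + (0) dy + (1) dz; grad f = (0, 0, 1)

For a 0-form f, d f = (∂f/∂x) dx + (∂f/∂y) dy + (∂f/∂z) dz. The components of the vector representation are exactly the entries of grad f in Cartesian coordinates:
  ∂f/∂x = 0
  ∂f/∂y = 0
  ∂f/∂z = 1.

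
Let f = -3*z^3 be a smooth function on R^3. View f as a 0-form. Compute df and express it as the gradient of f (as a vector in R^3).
df = (0) dx + (0) dy + (-9*z^2) dz; grad f = (0, 0, -9*z^2)

For a 0-form f, d f = (∂f/∂x) dx + (∂f/∂y) dy + (∂f/∂z) dz. The components of the vector representation are exactly the entries of grad f in Cartesian coordinates:
  ∂f/∂x = 0
  ∂f/∂y = 0
  ∂f/∂z = -9*z^2.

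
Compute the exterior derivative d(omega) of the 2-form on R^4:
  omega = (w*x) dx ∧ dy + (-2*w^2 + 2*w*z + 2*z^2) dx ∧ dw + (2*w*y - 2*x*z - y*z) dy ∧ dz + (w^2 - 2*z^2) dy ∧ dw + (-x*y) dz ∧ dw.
d(omega) = (x) dx ∧ dy ∧ dw + (-2*w - y - 4*z) dx ∧ dz ∧ dw + (-2*z) dx ∧ dy ∧ dz + (-x + 2*y + 4*z) dy ∧ dz ∧ dw

For a 2-form omega = sum_{i<j} g_{ij} dx_i ∧ dx_j, the exterior derivative is
  d(omega) = sum_{i<j} d(g_{ij}) ∧ dx_i ∧ dx_j = sum_{i<j, k} (∂g_{ij}/∂x_k) dx_k ∧ dx_i ∧ dx_j.
Expand each term, using dx_k ∧ dx_i ∧ dx_j = sgn(permutation) dx_{(a)} ∧ dx_{(b)} ∧ dx_{(c)} with (a < b < c) sorted:
  d(w*x) includes (∂/∂w)(w*x) dw = (x) dw, which multiplied by dx ∧ dy gives (x) dx ∧ dy ∧ dw
  d(-2*w^2 + 2*w*z + 2*z^2) includes (∂/∂z)(-2*w^2 + 2*w*z + 2*z^2) dz = (2*w + 4*z) dz, which multiplied by dx ∧ dw gives (-2*w - 4*z) dx ∧ dz ∧ dw
  d(2*w*y - 2*x*z - y*z) includes (∂/∂x)(2*w*y - 2*x*z - y*z) dx = (-2*z) dx, which multiplied by dy ∧ dz gives (-2*z) dx ∧ dy ∧ dz
  d(2*w*y - 2*x*z - y*z) includes (∂/∂w)(2*w*y - 2*x*z - y*z) dw = (2*y) dw, which multiplied by dy ∧ dz gives (2*y) dy ∧ dz ∧ dw
  d(w^2 - 2*z^2) includes (∂/∂z)(w^2 - 2*z^2) dz = (-4*z) dz, which multiplied by dy ∧ dw gives (4*z) dy ∧ dz ∧ dw
  d(-x*y) includes (∂/∂x)(-x*y) dx = (-y) dx, which multiplied by dz ∧ dw gives (-y) dx ∧ dz ∧ dw
  d(-x*y) includes (∂/∂y)(-x*y) dy = (-x) dy, which multiplied by dz ∧ dw gives (-x) dy ∧ dz ∧ dw
Collecting like 3-forms: d(omega) = (x) dx ∧ dy ∧ dw + (-2*w - y - 4*z) dx ∧ dz ∧ dw + (-2*z) dx ∧ dy ∧ dz + (-x + 2*y + 4*z) dy ∧ dz ∧ dw.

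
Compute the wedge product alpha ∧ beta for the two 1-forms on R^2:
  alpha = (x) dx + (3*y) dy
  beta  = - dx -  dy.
alpha ∧ beta = (-x + 3*y) dx ∧ dy

Distribute the wedge, using dx_i ∧ dx_j = -dx_j ∧ dx_i and dx_i ∧ dx_i = 0. For each pair (i, j) with i < j, the coefficient of dx_i ∧ dx_j in alpha ∧ beta is (alpha_i * beta_j - alpha_j * beta_i). Collecting: alpha ∧ beta = (-x + 3*y) dx ∧ dy.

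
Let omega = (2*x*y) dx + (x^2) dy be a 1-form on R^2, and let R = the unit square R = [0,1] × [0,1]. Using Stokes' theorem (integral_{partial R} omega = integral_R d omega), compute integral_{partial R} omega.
integral_(partial R) omega = 0

Stokes: integral_partial_R omega = integral_R d omega with d omega = (∂Q/∂x - ∂P/∂y) dx ∧ dy.
  ∂Q/∂x = 2*x
  ∂P/∂y = 2*x
  integrand = ∂Q/∂x - ∂P/∂y = 0.
Integrating over R: integral_0^1 integral_0^1 (0) dx dy = 0.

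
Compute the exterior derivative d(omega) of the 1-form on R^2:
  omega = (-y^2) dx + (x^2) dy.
d(omega) = (2*x + 2*y) dx ∧ dy

For a 1-form omega = sum_i f_i dx_i, the exterior derivative is
  d(omega) = sum_{i < j} (∂f_j/∂x_i - ∂f_i/∂x_j) dx_i ∧ dx_j.
  coefficient of dx ∧ dy: ∂f_2/∂x - ∂f_1/∂y = ∂(x^2)/∂x - ∂(-y^2)/∂y = 2*x + 2*y
Assembling: d(omega) = (2*x + 2*y) dx ∧ dy.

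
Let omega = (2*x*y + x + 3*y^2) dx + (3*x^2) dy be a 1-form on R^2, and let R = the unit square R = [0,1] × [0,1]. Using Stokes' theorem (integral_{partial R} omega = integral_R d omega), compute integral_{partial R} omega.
integral_(partial R) omega = -1

Stokes: integral_partial_R omega = integral_R d omega with d omega = (∂Q/∂x - ∂P/∂y) dx ∧ dy.
  ∂Q/∂x = 6*x
  ∂P/∂y = 2*x + 6*y
  integrand = ∂Q/∂x - ∂P/∂y = 4*x - 6*y.
Integrating over R: integral_0^1 integral_0^1 (4*x - 6*y) dx dy = -1.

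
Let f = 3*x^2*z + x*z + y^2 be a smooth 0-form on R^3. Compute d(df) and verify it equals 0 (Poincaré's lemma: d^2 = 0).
d(df) = 0

Step 1: df = sum_i (∂f/∂x_i) dx_i = (z*(6*x + 1)) dx + (2*y) dy + (x*(3*x + 1)) dz.
Step 2: Apply d again. Using the 1-form formula, the coefficient of dx ∧ dy in d(df) is ∂^2 f/∂x ∂y - ∂^2 f/∂y ∂x = (0) - (0) = 0 (equality of mixed partials for smooth f).
Similarly for dx ∧ dz and dy ∧ dz — all coefficients vanish. So d(df) = 0.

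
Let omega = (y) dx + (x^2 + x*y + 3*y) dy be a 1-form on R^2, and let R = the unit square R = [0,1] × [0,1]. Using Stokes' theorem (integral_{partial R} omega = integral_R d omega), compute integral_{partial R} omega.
integral_(partial R) omega = 1/2

Stokes: integral_partial_R omega = integral_R d omega with d omega = (∂Q/∂x - ∂P/∂y) dx ∧ dy.
  ∂Q/∂x = 2*x + y
  ∂P/∂y = 1
  integrand = ∂Q/∂x - ∂P/∂y = 2*x + y - 1.
Integrating over R: integral_0^1 integral_0^1 (2*x + y - 1) dx dy = 1/2.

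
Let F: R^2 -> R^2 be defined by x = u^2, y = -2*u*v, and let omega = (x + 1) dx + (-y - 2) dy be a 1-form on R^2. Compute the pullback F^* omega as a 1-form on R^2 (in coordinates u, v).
F^* omega = (2*u^3 - 4*u*v^2 + 2*u + 4*v) du + (4*u*(-u*v + 1)) dv

Using F^*(f dg) = (f ∘ F) d(g ∘ F), substitute each coordinate x_i by F_i(u, v) in f_i, and replace dx_i by d F_i = (∂F_i/∂u) du + (∂F_i/∂v) dv.
  For the x component: f_1(F) = u^2 + 1; d F_1 = (2*u) du + (0) dv
  For the y component: f_2(F) = 2*u*v - 2; d F_2 = (-2*v) du + (-2*u) dv
Combining and collecting du, dv coefficients:
  coeff of du: 2*u^3 - 4*u*v^2 + 2*u + 4*v
  coeff of dv: 4*u*(-u*v + 1)
F^* omega = (2*u^3 - 4*u*v^2 + 2*u + 4*v) du + (4*u*(-u*v + 1)) dv.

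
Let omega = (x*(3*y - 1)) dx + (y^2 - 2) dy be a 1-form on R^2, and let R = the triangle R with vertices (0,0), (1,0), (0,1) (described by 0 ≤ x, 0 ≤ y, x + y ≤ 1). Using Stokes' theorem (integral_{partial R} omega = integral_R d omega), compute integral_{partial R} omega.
integral_(partial R) omega = -1/2

Stokes: integral_partial_R omega = integral_R d omega with d omega = (∂Q/∂x - ∂P/∂y) dx ∧ dy.
  ∂Q/∂x = 0
  ∂P/∂y = 3*x
  integrand = ∂Q/∂x - ∂P/∂y = -3*x.
Integrating over R: integral_0^1 integral_0^{1-x} (-3*x) dy dx = -1/2.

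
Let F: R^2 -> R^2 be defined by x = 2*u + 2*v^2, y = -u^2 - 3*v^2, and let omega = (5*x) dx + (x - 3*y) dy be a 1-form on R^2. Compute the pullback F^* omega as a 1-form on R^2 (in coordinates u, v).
F^* omega = (-6*u^3 - 4*u^2 - 22*u*v^2 + 20*u + 20*v^2) du + (2*v*(-9*u^2 + 14*u - 13*v^2)) dv

Using F^*(f dg) = (f ∘ F) d(g ∘ F), substitute each coordinate x_i by F_i(u, v) in f_i, and replace dx_i by d F_i = (∂F_i/∂u) du + (∂F_i/∂v) dv.
  For the x component: f_1(F) = 10*u + 10*v^2; d F_1 = (2) du + (4*v) dv
  For the y component: f_2(F) = 3*u^2 + 2*u + 11*v^2; d F_2 = (-2*u) du + (-6*v) dv
Combining and collecting du, dv coefficients:
  coeff of du: -6*u^3 - 4*u^2 - 22*u*v^2 + 20*u + 20*v^2
  coeff of dv: 2*v*(-9*u^2 + 14*u - 13*v^2)
F^* omega = (-6*u^3 - 4*u^2 - 22*u*v^2 + 20*u + 20*v^2) du + (2*v*(-9*u^2 + 14*u - 13*v^2)) dv.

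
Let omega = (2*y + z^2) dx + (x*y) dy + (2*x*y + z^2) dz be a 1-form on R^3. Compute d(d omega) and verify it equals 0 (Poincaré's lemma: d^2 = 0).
d(d omega) = 0

Step 1: d omega = sum_{i<j} (∂f_j/∂x_i - ∂f_i/∂x_j) dx_i ∧ dx_j:
  coeff of dx ∧ dy: y - 2
  coeff of dx ∧ dz: 2*y - 2*z
  coeff of dy ∧ dz: 2*x
Step 2: Apply d again to each 2-form coefficient. The only possible 3-form in R^3 is dx ∧ dy ∧ dz, with coefficient
  ∂(coeff of dy∧dz)/∂x - ∂(coeff of dx∧dz)/∂y + ∂(coeff of dx∧dy)/∂z
  = ∂/∂x (2*x) - ∂/∂y (2*y - 2*z) + ∂/∂z (y - 2).
Each of these terms simplifies to sums of mixed partials that cancel in pairs. The result is 0 (by equality of mixed partials for smooth functions — Schwarz / Clairaut).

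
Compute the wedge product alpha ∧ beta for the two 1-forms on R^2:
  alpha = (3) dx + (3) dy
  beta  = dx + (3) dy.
alpha ∧ beta = (6) dx ∧ dy

Distribute the wedge, using dx_i ∧ dx_j = -dx_j ∧ dx_i and dx_i ∧ dx_i = 0. For each pair (i, j) with i < j, the coefficient of dx_i ∧ dx_j in alpha ∧ beta is (alpha_i * beta_j - alpha_j * beta_i). Collecting: alpha ∧ beta = (6) dx ∧ dy.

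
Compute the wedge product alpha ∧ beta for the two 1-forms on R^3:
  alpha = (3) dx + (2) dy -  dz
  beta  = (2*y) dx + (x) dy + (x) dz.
alpha ∧ beta = (3*x - 4*y) dx ∧ dy + (3*x + 2*y) dx ∧ dz + (3*x) dy ∧ dz

Distribute the wedge, using dx_i ∧ dx_j = -dx_j ∧ dx_i and dx_i ∧ dx_i = 0. For each pair (i, j) with i < j, the coefficient of dx_i ∧ dx_j in alpha ∧ beta is (alpha_i * beta_j - alpha_j * beta_i). Collecting: alpha ∧ beta = (3*x - 4*y) dx ∧ dy + (3*x + 2*y) dx ∧ dz + (3*x) dy ∧ dz.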